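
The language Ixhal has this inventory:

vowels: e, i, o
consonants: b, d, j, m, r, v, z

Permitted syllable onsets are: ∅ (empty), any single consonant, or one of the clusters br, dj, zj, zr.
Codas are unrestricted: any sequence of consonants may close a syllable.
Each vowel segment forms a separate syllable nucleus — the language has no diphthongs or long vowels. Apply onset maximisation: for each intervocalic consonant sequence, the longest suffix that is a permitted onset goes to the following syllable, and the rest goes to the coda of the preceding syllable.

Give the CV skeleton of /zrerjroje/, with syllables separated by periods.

CCVCC.CV.CV

The vowels are e, o, e — 3 nuclei, so 3 syllables.
Between /e/ (V1) and /o/ (V2): /rjr/ splits as /rj/ + /r/ (/r/ is the longest suffix that is a licit onset).
Between /o/ (V2) and /e/ (V3): /j/ → onset of the next syllable (single consonants are always licit onsets).
Result: zrerj.ro.je.
Mapping each syllable to C/V: /zrerj/ → CCVCC, /ro/ → CV, /je/ → CV.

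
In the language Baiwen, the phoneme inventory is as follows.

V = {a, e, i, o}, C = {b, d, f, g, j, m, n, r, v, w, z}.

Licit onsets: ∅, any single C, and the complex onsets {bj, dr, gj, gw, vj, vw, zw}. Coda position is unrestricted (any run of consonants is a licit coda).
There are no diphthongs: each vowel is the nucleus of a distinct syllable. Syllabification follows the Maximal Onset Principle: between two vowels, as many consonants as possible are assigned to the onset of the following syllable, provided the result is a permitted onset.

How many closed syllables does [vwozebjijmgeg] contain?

Nuclei (vowels): o, e, i, e → 4 syllables.
Between /o/ (V1) and /e/ (V2): just /z/ — single C goes to the following onset.
Between /e/ (V2) and /i/ (V3): /bj/ is a licit onset in full, so it all attaches to the next syllable.
Between /i/ (V3) and /e/ (V4): /jmg/ splits as /jm/ + /g/ (/g/ is the longest suffix that is a licit onset).
So the parse is vwo.ze.bjijm.geg.
Classifying each syllable: /vwo/ (open), /ze/ (open), /bjijm/ (closed), /geg/ (closed).
Closed syllables: 2.

2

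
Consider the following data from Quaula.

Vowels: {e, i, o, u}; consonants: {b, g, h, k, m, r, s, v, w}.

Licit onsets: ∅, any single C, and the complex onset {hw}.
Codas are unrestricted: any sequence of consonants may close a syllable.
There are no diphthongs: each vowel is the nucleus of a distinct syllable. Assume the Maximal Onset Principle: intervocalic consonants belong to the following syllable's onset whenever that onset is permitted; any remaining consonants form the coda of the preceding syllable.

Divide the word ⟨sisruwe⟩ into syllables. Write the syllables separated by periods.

Vowels present: i, u, e; each is a nucleus, giving 3 syllables.
σ1/σ2 boundary: /sr/ — longest licit onset from the right is /r/, leaving /s/ as coda.
σ2/σ3 boundary: /w/ is a single consonant, so it becomes the next onset.

sis.ru.we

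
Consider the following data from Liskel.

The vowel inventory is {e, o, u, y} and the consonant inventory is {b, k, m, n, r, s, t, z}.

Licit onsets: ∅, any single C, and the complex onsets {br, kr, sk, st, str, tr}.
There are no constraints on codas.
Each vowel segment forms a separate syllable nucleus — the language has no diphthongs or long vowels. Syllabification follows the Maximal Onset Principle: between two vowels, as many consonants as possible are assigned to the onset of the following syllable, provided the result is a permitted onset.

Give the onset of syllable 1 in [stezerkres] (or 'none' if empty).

st

Nuclei (vowels): e, e, e → 3 syllables.
V1 /e/ – V2 /e/: /z/ is a single consonant, so it becomes the next onset.
V2 /e/ – V3 /e/: cluster /rkr/ — the longest permitted-onset suffix is /kr/; onset = /kr/, preceding coda = /r/.
Putting it together: ste.zer.kres.
Syllable 1 is /ste/: onset /st/, nucleus /e/, coda ∅.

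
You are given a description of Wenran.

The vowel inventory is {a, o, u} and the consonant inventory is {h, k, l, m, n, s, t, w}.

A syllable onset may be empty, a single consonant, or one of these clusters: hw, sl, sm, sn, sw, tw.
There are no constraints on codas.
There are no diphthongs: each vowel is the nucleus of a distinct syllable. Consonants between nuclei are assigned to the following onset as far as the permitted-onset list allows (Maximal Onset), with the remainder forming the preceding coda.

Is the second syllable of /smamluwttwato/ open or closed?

Vowels present: a, u, a, o; each is a nucleus, giving 4 syllables.
V1 /a/ – V2 /u/: cluster /ml/ — the longest permitted-onset suffix is /l/; onset = /l/, preceding coda = /m/.
V2 /u/ – V3 /a/: /wttw/; trying suffixes from longest down, /tw/ is the first permitted one, so coda /wt/ | onset /tw/.
V3 /a/ – V4 /o/: /t/ is a single consonant, so it becomes the next onset.
Result: smam.luwt.twa.to.
Syllable 2 is /luwt/ with coda /wt/, so it is closed.

closed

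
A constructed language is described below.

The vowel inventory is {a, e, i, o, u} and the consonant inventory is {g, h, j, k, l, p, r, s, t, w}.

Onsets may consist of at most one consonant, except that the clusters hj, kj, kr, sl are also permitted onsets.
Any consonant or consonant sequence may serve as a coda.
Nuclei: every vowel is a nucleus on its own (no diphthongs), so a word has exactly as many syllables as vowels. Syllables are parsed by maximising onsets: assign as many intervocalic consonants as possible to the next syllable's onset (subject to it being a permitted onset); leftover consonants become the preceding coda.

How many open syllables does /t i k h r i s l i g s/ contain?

Nuclei (vowels): i, i, i → 3 syllables.
V1 /i/ – V2 /i/: /khr/ splits as /kh/ + /r/ (/r/ is the longest suffix that is a licit onset).
V2 /i/ – V3 /i/: cluster /sl/ — /sl/ is itself a permitted onset, so the whole cluster goes right; preceding coda = ∅.
Syllabification: tikh.ri.sligs.
Classifying each syllable: /tikh/ (closed), /ri/ (open), /sligs/ (closed).
Open syllables: 1.

1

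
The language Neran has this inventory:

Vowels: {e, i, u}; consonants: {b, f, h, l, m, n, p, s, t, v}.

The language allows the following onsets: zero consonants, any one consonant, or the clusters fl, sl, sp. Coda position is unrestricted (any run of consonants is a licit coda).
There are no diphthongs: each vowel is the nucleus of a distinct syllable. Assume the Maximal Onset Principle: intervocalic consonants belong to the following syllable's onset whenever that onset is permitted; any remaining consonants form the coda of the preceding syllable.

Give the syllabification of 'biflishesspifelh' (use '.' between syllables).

bi.flis.hes.spi.felh

Vowels present: i, i, e, i, e; each is a nucleus, giving 5 syllables.
σ1/σ2 boundary: /fl/ — entire cluster is a permitted onset → onset /fl/, coda ∅.
σ2/σ3 boundary: /sh/; trying suffixes from longest down, /h/ is the first permitted one, so coda /s/ | onset /h/.
σ3/σ4 boundary: /ssp/ — longest licit onset from the right is /sp/, leaving /s/ as coda.
σ4/σ5 boundary: /f/ is a single consonant, so it becomes the next onset.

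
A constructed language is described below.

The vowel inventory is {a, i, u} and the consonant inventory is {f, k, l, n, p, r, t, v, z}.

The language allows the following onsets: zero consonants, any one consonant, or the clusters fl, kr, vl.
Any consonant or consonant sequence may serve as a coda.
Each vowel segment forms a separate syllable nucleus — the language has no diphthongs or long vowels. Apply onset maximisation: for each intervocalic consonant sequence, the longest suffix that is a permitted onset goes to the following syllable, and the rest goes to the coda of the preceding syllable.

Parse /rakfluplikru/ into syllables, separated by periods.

rak.flup.li.kru

Nuclei (vowels): a, u, i, u → 4 syllables.
σ1/σ2 boundary: cluster /kfl/ — the longest permitted-onset suffix is /fl/; onset = /fl/, preceding coda = /k/.
σ2/σ3 boundary: /pl/ splits as /p/ + /l/ (/l/ is the longest suffix that is a licit onset).
σ3/σ4 boundary: /kr/ is a licit onset in full, so it all attaches to the next syllable.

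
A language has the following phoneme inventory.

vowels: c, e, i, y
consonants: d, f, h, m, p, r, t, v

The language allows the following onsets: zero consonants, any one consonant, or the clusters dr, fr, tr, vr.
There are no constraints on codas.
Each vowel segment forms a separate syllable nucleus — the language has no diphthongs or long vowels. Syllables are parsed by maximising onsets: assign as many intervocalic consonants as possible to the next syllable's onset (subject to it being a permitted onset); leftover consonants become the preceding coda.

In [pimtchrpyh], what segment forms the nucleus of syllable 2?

c

Nuclei (vowels): i, c, y → 3 syllables.
The second nucleus (vowel 2 from the left) is /c/.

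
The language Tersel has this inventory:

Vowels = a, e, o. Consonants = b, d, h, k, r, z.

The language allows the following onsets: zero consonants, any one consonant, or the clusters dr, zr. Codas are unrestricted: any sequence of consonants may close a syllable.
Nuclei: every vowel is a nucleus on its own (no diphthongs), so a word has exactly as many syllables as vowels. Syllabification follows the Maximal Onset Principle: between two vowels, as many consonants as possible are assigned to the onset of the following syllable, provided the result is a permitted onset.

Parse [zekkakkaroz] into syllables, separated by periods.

Vowels present: e, a, a, o; each is a nucleus, giving 4 syllables.
Between /e/ (V1) and /a/ (V2): /kk/; trying suffixes from longest down, /k/ is the first permitted one, so coda /k/ | onset /k/.
Between /a/ (V2) and /a/ (V3): /kk/ — longest licit onset from the right is /k/, leaving /k/ as coda.
Between /a/ (V3) and /o/ (V4): just /r/ — single C goes to the following onset.

zek.kak.ka.roz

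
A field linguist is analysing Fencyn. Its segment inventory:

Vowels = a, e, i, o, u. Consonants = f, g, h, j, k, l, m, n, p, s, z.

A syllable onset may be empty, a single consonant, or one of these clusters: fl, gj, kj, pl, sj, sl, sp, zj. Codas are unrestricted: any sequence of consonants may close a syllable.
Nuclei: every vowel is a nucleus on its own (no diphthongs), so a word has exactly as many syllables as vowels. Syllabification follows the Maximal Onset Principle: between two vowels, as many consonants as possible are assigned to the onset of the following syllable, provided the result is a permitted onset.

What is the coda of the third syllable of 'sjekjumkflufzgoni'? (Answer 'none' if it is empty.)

Nuclei (vowels): e, u, u, o, i → 5 syllables.
Between /e/ (V1) and /u/ (V2): /kj/ is a licit onset in full, so it all attaches to the next syllable.
Between /u/ (V2) and /u/ (V3): /mkfl/; trying suffixes from longest down, /fl/ is the first permitted one, so coda /mk/ | onset /fl/.
Between /u/ (V3) and /o/ (V4): /fzg/ — longest licit onset from the right is /g/, leaving /fz/ as coda.
Between /o/ (V4) and /i/ (V5): /n/ → onset of the next syllable (single consonants are always licit onsets).
Putting it together: sje.kjumk.flufz.go.ni.
Syllable 3 is /flufz/: onset /fl/, nucleus /u/, coda /fz/.

fz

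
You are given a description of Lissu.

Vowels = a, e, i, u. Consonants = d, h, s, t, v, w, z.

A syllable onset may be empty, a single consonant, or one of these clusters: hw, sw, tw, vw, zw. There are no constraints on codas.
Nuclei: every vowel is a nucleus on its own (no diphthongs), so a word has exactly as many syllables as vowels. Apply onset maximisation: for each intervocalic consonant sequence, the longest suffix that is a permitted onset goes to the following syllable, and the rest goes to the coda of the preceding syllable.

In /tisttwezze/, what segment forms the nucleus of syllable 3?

The vowels are i, e, e — 3 nuclei, so 3 syllables.
The third nucleus (vowel 3 from the left) is /e/.

e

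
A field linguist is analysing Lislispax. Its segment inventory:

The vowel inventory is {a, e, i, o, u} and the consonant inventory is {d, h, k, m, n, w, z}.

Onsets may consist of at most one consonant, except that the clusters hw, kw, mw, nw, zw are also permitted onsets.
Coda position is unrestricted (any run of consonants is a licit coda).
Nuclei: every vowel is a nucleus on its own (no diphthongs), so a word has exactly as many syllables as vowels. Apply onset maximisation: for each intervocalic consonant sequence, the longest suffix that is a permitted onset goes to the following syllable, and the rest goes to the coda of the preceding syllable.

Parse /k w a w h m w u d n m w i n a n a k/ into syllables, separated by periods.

Nuclei (vowels): a, u, i, a, a → 5 syllables.
/a…u/ gap (V1→V2): /whmw/ splits as /wh/ + /mw/ (/mw/ is the longest suffix that is a licit onset).
/u…i/ gap (V2→V3): /dnmw/ — longest licit onset from the right is /mw/, leaving /dn/ as coda.
/i…a/ gap (V3→V4): /n/ is a single consonant, so it becomes the next onset.
/a…a/ gap (V4→V5): /n/ → onset of the next syllable (single consonants are always licit onsets).

kwawh.mwudn.mwi.na.nak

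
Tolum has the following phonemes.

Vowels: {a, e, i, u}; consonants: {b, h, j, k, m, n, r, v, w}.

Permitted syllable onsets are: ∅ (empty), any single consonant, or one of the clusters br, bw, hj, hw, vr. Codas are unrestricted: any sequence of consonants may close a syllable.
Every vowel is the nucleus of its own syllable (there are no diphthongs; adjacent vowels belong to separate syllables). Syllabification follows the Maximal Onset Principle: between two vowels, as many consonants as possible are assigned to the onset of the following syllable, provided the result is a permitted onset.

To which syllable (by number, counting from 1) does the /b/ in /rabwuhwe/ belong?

2

Vowels present: a, u, e; each is a nucleus, giving 3 syllables.
σ1/σ2 boundary: /bw/ — entire cluster is a permitted onset → onset /bw/, coda ∅.
σ2/σ3 boundary: /hw/ — entire cluster is a permitted onset → onset /hw/, coda ∅.
Result: ra.bwu.hwe.
The /b/ is in the onset of syllable 2 (/bwu/).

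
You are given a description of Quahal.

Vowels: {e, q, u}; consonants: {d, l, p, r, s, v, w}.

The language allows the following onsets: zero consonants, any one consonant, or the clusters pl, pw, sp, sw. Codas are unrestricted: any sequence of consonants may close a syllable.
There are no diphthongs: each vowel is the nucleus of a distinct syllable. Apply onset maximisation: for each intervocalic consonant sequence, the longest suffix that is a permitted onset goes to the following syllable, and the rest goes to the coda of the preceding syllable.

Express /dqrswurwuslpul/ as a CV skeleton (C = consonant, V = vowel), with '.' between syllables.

Nuclei (vowels): q, u, u, u → 4 syllables.
V1 /q/ – V2 /u/: /rsw/ — longest licit onset from the right is /sw/, leaving /r/ as coda.
V2 /u/ – V3 /u/: /rw/ — longest licit onset from the right is /w/, leaving /r/ as coda.
V3 /u/ – V4 /u/: cluster /slp/ — the longest permitted-onset suffix is /p/; onset = /p/, preceding coda = /sl/.
So the parse is dqr.swur.wusl.pul.
Mapping each syllable to C/V: /dqr/ → CVC, /swur/ → CCVC, /wusl/ → CVCC, /pul/ → CVC.

CVC.CCVC.CVCC.CVC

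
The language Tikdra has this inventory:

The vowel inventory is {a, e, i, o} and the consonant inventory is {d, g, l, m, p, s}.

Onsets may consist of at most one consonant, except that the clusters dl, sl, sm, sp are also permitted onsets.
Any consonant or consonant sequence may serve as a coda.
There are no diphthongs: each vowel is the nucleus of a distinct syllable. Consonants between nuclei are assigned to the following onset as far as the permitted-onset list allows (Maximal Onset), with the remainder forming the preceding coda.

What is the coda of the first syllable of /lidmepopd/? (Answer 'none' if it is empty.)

Nuclei (vowels): i, e, o → 3 syllables.
V1 /i/ – V2 /e/: /dm/ splits as /d/ + /m/ (/m/ is the longest suffix that is a licit onset).
V2 /e/ – V3 /o/: /p/ is a single consonant, so it becomes the next onset.
So the parse is lid.me.popd.
Syllable 1 is /lid/: onset /l/, nucleus /i/, coda /d/.

d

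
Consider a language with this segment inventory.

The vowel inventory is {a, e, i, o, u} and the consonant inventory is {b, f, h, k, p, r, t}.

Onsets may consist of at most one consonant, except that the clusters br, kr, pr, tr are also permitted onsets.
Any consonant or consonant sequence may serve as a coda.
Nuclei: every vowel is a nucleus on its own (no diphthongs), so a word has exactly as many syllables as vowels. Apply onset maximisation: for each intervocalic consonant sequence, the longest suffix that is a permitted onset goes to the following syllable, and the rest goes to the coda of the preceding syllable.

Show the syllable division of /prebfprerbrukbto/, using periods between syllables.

prebf.prer.brukb.to

The vowels are e, e, u, o — 4 nuclei, so 4 syllables.
/e…e/ gap (V1→V2): /bfpr/ splits as /bf/ + /pr/ (/pr/ is the longest suffix that is a licit onset).
/e…u/ gap (V2→V3): /rbr/ splits as /r/ + /br/ (/br/ is the longest suffix that is a licit onset).
/u…o/ gap (V3→V4): /kbt/; trying suffixes from longest down, /t/ is the first permitted one, so coda /kb/ | onset /t/.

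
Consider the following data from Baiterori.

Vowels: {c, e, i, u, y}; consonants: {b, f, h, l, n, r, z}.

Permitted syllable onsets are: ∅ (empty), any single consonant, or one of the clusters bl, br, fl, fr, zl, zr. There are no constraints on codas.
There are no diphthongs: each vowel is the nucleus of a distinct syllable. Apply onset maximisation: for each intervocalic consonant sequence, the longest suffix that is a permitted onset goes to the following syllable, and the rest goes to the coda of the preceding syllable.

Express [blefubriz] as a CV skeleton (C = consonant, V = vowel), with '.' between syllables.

CCV.CV.CCVC

The vowels are e, u, i — 3 nuclei, so 3 syllables.
σ1/σ2 boundary: just /f/ — single C goes to the following onset.
σ2/σ3 boundary: cluster /br/ — /br/ is itself a permitted onset, so the whole cluster goes right; preceding coda = ∅.
Putting it together: ble.fu.briz.
Mapping each syllable to C/V: /ble/ → CCV, /fu/ → CV, /briz/ → CCVC.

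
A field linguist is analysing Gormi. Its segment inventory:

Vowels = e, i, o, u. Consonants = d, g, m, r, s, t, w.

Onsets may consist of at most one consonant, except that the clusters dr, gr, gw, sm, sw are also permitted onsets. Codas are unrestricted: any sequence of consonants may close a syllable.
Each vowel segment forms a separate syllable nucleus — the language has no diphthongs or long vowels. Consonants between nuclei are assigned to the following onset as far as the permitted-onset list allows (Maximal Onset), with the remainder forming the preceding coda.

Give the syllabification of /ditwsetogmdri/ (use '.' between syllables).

ditw.se.togm.dri

Nuclei (vowels): i, e, o, i → 4 syllables.
V1 /i/ – V2 /e/: /tws/ splits as /tw/ + /s/ (/s/ is the longest suffix that is a licit onset).
V2 /e/ – V3 /o/: /t/ → onset of the next syllable (single consonants are always licit onsets).
V3 /o/ – V4 /i/: /gmdr/ splits as /gm/ + /dr/ (/dr/ is the longest suffix that is a licit onset).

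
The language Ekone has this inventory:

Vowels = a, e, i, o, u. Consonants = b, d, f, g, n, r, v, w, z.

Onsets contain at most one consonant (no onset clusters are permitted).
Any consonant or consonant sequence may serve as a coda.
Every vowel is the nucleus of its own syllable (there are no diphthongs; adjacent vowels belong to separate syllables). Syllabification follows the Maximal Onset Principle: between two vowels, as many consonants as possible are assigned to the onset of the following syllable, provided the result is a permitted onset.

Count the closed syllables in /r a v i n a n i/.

The vowels are a, i, a, i — 4 nuclei, so 4 syllables.
σ1/σ2 boundary: just /v/ — single C goes to the following onset.
σ2/σ3 boundary: /n/ → onset of the next syllable (single consonants are always licit onsets).
σ3/σ4 boundary: /n/ → onset of the next syllable (single consonants are always licit onsets).
Result: ra.vi.na.ni.
Classifying each syllable: /ra/ (open), /vi/ (open), /na/ (open), /ni/ (open).
Closed syllables: 0.

0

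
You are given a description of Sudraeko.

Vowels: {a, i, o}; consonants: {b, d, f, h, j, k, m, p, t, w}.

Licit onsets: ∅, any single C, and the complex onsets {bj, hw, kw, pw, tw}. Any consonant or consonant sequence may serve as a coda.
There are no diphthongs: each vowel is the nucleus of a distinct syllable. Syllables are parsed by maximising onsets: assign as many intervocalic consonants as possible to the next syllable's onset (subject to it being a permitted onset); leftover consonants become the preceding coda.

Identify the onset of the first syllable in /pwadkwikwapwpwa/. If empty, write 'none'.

Nuclei (vowels): a, i, a, a → 4 syllables.
Between /a/ (V1) and /i/ (V2): cluster /dkw/ — the longest permitted-onset suffix is /kw/; onset = /kw/, preceding coda = /d/.
Between /i/ (V2) and /a/ (V3): /kw/ is a licit onset in full, so it all attaches to the next syllable.
Between /a/ (V3) and /a/ (V4): cluster /pwpw/ — the longest permitted-onset suffix is /pw/; onset = /pw/, preceding coda = /pw/.
So the parse is pwad.kwi.kwapw.pwa.
Syllable 1 is /pwad/: onset /pw/, nucleus /a/, coda /d/.

pw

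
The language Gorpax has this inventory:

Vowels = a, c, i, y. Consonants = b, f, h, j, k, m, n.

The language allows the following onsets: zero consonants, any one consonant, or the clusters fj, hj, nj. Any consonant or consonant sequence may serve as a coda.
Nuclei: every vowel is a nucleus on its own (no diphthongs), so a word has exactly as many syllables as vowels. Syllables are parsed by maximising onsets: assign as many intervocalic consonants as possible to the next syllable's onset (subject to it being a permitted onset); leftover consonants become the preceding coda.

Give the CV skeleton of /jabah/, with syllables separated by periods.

CV.CVC

The vowels are a, a — 2 nuclei, so 2 syllables.
σ1/σ2 boundary: /b/ is a single consonant, so it becomes the next onset.
Syllabification: ja.bah.
Mapping each syllable to C/V: /ja/ → CV, /bah/ → CVC.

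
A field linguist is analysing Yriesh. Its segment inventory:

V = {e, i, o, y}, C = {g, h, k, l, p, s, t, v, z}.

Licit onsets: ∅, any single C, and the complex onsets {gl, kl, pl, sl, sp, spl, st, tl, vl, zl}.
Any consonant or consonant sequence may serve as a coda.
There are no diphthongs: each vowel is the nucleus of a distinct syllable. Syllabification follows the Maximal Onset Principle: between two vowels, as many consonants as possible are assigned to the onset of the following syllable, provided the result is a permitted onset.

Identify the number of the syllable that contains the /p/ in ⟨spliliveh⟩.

1

Vowels present: i, i, e; each is a nucleus, giving 3 syllables.
V1 /i/ – V2 /i/: /l/ is a single consonant, so it becomes the next onset.
V2 /i/ – V3 /e/: /v/ → onset of the next syllable (single consonants are always licit onsets).
Putting it together: spli.li.veh.
The /p/ is in the onset of syllable 1 (/spli/).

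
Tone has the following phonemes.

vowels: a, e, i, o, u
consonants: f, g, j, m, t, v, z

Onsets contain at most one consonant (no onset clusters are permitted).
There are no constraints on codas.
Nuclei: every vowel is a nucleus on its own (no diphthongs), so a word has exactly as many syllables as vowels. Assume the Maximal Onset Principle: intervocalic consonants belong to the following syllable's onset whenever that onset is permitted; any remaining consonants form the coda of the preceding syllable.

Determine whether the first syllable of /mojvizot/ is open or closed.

closed

The vowels are o, i, o — 3 nuclei, so 3 syllables.
Between /o/ (V1) and /i/ (V2): /jv/ splits as /j/ + /v/ (/v/ is the longest suffix that is a licit onset).
Between /i/ (V2) and /o/ (V3): just /z/ — single C goes to the following onset.
Result: moj.vi.zot.
Syllable 1 is /moj/ with coda /j/, so it is closed.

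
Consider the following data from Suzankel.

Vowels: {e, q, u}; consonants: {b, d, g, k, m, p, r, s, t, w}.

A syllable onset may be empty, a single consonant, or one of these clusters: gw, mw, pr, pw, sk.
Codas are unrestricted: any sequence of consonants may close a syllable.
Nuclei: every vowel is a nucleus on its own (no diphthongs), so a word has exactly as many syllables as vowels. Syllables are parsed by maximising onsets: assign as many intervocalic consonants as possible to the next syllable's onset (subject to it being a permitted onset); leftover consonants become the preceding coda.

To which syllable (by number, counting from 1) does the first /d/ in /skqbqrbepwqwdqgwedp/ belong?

5

The vowels are q, q, e, q, q, e — 6 nuclei, so 6 syllables.
σ1/σ2 boundary: /b/ is a single consonant, so it becomes the next onset.
σ2/σ3 boundary: cluster /rb/ — the longest permitted-onset suffix is /b/; onset = /b/, preceding coda = /r/.
σ3/σ4 boundary: /pw/ is a licit onset in full, so it all attaches to the next syllable.
σ4/σ5 boundary: /wd/; trying suffixes from longest down, /d/ is the first permitted one, so coda /w/ | onset /d/.
σ5/σ6 boundary: /gw/ — entire cluster is a permitted onset → onset /gw/, coda ∅.
So the parse is skq.bqr.be.pwqw.dq.gwedp.
The first /d/ is in the onset of syllable 5 (/dq/).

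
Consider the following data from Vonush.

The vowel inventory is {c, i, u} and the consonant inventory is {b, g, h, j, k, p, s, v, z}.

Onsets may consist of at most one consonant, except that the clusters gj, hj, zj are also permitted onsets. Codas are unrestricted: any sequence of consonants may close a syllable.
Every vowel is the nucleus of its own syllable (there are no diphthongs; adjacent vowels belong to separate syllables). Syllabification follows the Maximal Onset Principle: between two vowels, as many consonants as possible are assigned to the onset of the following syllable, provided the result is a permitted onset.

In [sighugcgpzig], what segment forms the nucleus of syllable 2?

Nuclei (vowels): i, u, c, i → 4 syllables.
The second nucleus (vowel 2 from the left) is /u/.

u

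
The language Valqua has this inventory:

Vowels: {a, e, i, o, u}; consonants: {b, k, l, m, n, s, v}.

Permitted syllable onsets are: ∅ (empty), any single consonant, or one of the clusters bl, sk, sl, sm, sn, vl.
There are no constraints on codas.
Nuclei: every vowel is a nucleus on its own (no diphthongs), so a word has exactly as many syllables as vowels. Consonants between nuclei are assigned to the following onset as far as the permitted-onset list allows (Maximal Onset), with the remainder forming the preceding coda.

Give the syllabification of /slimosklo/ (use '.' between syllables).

sli.mosk.lo

Vowels present: i, o, o; each is a nucleus, giving 3 syllables.
Between /i/ (V1) and /o/ (V2): /m/ is a single consonant, so it becomes the next onset.
Between /o/ (V2) and /o/ (V3): /skl/ splits as /sk/ + /l/ (/l/ is the longest suffix that is a licit onset).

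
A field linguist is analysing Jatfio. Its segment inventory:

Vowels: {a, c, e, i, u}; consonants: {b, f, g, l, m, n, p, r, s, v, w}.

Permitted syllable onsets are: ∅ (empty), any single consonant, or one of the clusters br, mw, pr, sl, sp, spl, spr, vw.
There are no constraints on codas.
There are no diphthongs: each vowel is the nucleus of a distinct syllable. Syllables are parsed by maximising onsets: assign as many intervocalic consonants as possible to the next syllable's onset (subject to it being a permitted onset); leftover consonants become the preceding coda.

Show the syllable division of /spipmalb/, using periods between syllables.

Nuclei (vowels): i, a → 2 syllables.
/i…a/ gap (V1→V2): /pm/; trying suffixes from longest down, /m/ is the first permitted one, so coda /p/ | onset /m/.

spip.malb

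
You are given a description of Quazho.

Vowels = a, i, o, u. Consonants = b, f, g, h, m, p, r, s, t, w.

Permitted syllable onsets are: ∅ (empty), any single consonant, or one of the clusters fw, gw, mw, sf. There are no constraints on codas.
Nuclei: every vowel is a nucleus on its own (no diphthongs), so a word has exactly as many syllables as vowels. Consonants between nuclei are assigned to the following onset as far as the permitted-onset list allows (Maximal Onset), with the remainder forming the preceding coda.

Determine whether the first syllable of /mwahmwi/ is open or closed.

Nuclei (vowels): a, i → 2 syllables.
V1 /a/ – V2 /i/: /hmw/ splits as /h/ + /mw/ (/mw/ is the longest suffix that is a licit onset).
So the parse is mwah.mwi.
Syllable 1 is /mwah/ with coda /h/, so it is closed.

closed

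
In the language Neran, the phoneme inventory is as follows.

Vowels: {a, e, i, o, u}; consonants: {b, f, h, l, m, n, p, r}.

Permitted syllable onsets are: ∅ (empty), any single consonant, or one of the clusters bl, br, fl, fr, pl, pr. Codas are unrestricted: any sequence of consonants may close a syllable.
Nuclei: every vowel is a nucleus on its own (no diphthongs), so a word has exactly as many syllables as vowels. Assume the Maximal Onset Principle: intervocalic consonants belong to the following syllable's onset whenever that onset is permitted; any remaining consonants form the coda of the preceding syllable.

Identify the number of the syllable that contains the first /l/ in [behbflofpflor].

2

Vowels present: e, o, o; each is a nucleus, giving 3 syllables.
σ1/σ2 boundary: /hbfl/ splits as /hb/ + /fl/ (/fl/ is the longest suffix that is a licit onset).
σ2/σ3 boundary: /fpfl/; trying suffixes from longest down, /fl/ is the first permitted one, so coda /fp/ | onset /fl/.
Result: behb.flofp.flor.
The first /l/ is in the onset of syllable 2 (/flofp/).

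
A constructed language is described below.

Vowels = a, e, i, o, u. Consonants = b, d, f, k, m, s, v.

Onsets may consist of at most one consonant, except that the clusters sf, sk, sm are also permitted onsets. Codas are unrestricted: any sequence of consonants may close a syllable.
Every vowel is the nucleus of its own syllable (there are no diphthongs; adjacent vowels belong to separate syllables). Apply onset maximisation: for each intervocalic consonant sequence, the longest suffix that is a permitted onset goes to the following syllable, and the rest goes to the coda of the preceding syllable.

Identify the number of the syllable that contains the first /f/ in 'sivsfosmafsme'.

2

The vowels are i, o, a, e — 4 nuclei, so 4 syllables.
σ1/σ2 boundary: /vsf/; trying suffixes from longest down, /sf/ is the first permitted one, so coda /v/ | onset /sf/.
σ2/σ3 boundary: /sm/ is a licit onset in full, so it all attaches to the next syllable.
σ3/σ4 boundary: /fsm/ splits as /f/ + /sm/ (/sm/ is the longest suffix that is a licit onset).
Putting it together: siv.sfo.smaf.sme.
The first /f/ is in the onset of syllable 2 (/sfo/).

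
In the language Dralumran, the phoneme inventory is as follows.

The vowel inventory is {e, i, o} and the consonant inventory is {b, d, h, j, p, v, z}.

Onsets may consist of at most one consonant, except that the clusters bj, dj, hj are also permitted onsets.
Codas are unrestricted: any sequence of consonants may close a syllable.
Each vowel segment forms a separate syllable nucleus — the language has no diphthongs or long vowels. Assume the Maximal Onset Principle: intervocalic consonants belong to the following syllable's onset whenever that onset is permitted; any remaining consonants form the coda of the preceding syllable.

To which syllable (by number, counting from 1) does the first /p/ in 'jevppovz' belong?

1

Vowels present: e, o; each is a nucleus, giving 2 syllables.
Between /e/ (V1) and /o/ (V2): cluster /vpp/ — the longest permitted-onset suffix is /p/; onset = /p/, preceding coda = /vp/.
Syllabification: jevp.povz.
The first /p/ is in the coda of syllable 1 (/jevp/).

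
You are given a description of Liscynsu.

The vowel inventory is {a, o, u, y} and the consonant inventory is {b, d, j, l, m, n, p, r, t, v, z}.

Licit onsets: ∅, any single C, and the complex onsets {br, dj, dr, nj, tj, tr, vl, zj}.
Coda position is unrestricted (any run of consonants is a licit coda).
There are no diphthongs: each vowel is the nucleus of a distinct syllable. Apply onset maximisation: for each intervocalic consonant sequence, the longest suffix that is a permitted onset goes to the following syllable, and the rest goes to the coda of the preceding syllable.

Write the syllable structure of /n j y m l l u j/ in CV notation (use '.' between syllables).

Vowels present: y, u; each is a nucleus, giving 2 syllables.
Between /y/ (V1) and /u/ (V2): cluster /mll/ — the longest permitted-onset suffix is /l/; onset = /l/, preceding coda = /ml/.
Syllabification: njyml.luj.
Mapping each syllable to C/V: /njyml/ → CCVCC, /luj/ → CVC.

CCVCC.CVC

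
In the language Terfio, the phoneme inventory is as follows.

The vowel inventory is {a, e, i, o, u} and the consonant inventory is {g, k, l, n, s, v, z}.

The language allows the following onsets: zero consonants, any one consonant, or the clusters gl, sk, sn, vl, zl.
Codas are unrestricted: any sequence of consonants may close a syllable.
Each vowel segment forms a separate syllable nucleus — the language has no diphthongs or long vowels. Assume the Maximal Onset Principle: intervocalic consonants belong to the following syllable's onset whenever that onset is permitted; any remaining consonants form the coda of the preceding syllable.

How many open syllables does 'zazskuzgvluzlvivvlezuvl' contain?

Vowels present: a, u, u, i, e, u; each is a nucleus, giving 6 syllables.
V1 /a/ – V2 /u/: /zsk/ splits as /z/ + /sk/ (/sk/ is the longest suffix that is a licit onset).
V2 /u/ – V3 /u/: /zgvl/ — longest licit onset from the right is /vl/, leaving /zg/ as coda.
V3 /u/ – V4 /i/: /zlv/; trying suffixes from longest down, /v/ is the first permitted one, so coda /zl/ | onset /v/.
V4 /i/ – V5 /e/: cluster /vvl/ — the longest permitted-onset suffix is /vl/; onset = /vl/, preceding coda = /v/.
V5 /e/ – V6 /u/: /z/ is a single consonant, so it becomes the next onset.
Putting it together: zaz.skuzg.vluzl.viv.vle.zuvl.
Classifying each syllable: /zaz/ (closed), /skuzg/ (closed), /vluzl/ (closed), /viv/ (closed), /vle/ (open), /zuvl/ (closed).
Open syllables: 1.

1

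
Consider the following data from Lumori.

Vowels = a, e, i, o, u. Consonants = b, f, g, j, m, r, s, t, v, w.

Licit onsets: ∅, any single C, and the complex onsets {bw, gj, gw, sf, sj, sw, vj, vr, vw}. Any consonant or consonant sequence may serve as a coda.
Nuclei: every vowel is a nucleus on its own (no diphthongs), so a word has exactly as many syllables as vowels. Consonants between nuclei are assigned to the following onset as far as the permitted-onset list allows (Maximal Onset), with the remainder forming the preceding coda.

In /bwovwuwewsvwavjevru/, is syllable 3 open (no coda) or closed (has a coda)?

Nuclei (vowels): o, u, e, a, e, u → 6 syllables.
/o…u/ gap (V1→V2): /vw/ — entire cluster is a permitted onset → onset /vw/, coda ∅.
/u…e/ gap (V2→V3): /w/ → onset of the next syllable (single consonants are always licit onsets).
/e…a/ gap (V3→V4): /wsvw/ splits as /ws/ + /vw/ (/vw/ is the longest suffix that is a licit onset).
/a…e/ gap (V4→V5): /vj/ — entire cluster is a permitted onset → onset /vj/, coda ∅.
/e…u/ gap (V5→V6): /vr/ — entire cluster is a permitted onset → onset /vr/, coda ∅.
So the parse is bwo.vwu.wews.vwa.vje.vru.
Syllable 3 is /wews/ with coda /ws/, so it is closed.

closed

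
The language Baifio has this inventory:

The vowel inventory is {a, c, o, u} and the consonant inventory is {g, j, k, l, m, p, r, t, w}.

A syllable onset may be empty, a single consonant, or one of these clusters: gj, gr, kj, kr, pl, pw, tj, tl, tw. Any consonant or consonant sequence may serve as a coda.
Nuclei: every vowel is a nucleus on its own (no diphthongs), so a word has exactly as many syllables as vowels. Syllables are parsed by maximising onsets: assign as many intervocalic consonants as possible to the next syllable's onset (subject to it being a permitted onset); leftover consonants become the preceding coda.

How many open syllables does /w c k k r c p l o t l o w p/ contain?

Nuclei (vowels): c, c, o, o → 4 syllables.
V1 /c/ – V2 /c/: /kkr/ splits as /k/ + /kr/ (/kr/ is the longest suffix that is a licit onset).
V2 /c/ – V3 /o/: /pl/ — entire cluster is a permitted onset → onset /pl/, coda ∅.
V3 /o/ – V4 /o/: /tl/ is a licit onset in full, so it all attaches to the next syllable.
So the parse is wck.krc.plo.tlowp.
Classifying each syllable: /wck/ (closed), /krc/ (open), /plo/ (open), /tlowp/ (closed).
Open syllables: 2.

2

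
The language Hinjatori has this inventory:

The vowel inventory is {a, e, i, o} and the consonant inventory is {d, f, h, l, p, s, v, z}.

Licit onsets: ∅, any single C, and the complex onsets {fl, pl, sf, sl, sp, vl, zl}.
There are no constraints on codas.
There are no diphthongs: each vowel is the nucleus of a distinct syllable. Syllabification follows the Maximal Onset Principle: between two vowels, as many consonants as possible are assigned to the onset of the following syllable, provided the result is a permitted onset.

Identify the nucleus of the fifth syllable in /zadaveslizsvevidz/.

e

Vowels present: a, a, e, i, e, i; each is a nucleus, giving 6 syllables.
The fifth nucleus (vowel 5 from the left) is /e/.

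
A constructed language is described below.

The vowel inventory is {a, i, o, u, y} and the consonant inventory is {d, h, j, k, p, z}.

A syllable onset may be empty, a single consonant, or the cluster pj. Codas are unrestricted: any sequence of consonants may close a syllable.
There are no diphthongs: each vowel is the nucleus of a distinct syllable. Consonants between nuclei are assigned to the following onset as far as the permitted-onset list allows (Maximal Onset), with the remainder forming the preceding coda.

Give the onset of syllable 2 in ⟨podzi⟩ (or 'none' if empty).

Vowels present: o, i; each is a nucleus, giving 2 syllables.
Between /o/ (V1) and /i/ (V2): /dz/ splits as /d/ + /z/ (/z/ is the longest suffix that is a licit onset).
Syllabification: pod.zi.
Syllable 2 is /zi/: onset /z/, nucleus /i/, coda ∅.

z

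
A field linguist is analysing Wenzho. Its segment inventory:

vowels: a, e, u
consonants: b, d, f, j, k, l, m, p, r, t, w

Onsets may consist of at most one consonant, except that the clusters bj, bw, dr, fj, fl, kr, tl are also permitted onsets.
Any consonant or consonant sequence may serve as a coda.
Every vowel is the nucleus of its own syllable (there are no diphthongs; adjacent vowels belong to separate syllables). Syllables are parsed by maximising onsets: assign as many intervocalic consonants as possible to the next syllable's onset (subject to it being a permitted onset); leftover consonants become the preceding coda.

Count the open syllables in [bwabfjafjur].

Vowels present: a, a, u; each is a nucleus, giving 3 syllables.
Between /a/ (V1) and /a/ (V2): /bfj/ — longest licit onset from the right is /fj/, leaving /b/ as coda.
Between /a/ (V2) and /u/ (V3): /fj/ — entire cluster is a permitted onset → onset /fj/, coda ∅.
Syllabification: bwab.fja.fjur.
Classifying each syllable: /bwab/ (closed), /fja/ (open), /fjur/ (closed).
Open syllables: 1.

1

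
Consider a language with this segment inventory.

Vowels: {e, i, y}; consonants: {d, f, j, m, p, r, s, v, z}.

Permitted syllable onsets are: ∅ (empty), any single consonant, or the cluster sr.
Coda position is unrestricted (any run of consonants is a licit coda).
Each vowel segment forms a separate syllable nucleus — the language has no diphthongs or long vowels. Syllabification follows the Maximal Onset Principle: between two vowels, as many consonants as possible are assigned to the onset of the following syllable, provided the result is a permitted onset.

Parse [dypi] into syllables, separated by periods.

Vowels present: y, i; each is a nucleus, giving 2 syllables.
Between /y/ (V1) and /i/ (V2): /p/ → onset of the next syllable (single consonants are always licit onsets).

dy.pi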